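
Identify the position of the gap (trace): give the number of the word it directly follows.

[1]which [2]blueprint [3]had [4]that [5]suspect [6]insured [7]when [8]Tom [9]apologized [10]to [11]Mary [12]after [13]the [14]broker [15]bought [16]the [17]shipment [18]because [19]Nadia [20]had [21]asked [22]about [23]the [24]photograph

6

The displaced element is "which blueprint" (word 2).
It functions as the direct object of "insured", so the gap sits immediately after word 6 ("insured").
Base order: That suspect had insured which blueprint when Tom apologized to Mary after the broker bought the shipment because Nadia had asked about the photograph.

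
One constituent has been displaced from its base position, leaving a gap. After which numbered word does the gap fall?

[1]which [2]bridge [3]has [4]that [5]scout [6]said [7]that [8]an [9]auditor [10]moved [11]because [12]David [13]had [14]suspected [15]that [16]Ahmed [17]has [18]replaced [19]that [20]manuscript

10

The displaced element is "which bridge" (word 2).
It is linked across 1 clause boundary (that).
It functions as the direct object of "moved", so the gap sits immediately after word 10 ("moved").
Base order: That scout has said that an auditor moved which bridge because David had suspected that Ahmed has replaced that manuscript.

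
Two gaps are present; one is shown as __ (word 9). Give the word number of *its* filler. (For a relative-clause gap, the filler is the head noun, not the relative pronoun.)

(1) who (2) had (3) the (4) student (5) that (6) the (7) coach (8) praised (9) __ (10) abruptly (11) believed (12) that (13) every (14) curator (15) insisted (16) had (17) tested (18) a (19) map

The marked gap is inside the relative clause, the direct object of "praised".
Its filler is the head noun "student" (via "that"), at word 4.
(The other dependency links word 1 to a gap after word 15.)

4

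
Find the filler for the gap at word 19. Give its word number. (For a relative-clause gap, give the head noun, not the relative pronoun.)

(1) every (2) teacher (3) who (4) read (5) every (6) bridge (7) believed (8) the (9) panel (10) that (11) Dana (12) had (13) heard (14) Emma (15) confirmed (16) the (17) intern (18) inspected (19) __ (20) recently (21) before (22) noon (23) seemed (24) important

The gap at 19 is the object of "inspected", inside a relative clause.
The relative pronoun is "that" (word 10); it is bound by the head noun immediately before it.
Its filler is the head noun "panel", at word 9.

9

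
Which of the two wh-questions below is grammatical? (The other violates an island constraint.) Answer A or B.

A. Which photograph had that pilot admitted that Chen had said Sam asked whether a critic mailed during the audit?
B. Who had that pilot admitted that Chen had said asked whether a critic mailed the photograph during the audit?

B

In A, the wh-phrase is extracted from inside a wh-island (introduced by "whether"), which blocks movement.
In B, the extraction path crosses only that-complement boundaries, which are transparent.
So B is grammatical.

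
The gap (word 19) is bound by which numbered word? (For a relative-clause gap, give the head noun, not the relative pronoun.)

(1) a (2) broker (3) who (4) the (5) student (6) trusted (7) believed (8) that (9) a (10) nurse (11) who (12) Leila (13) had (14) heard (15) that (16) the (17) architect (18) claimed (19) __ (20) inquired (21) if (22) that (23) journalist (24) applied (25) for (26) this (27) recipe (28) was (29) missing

10

The gap at 19 is the subject of "inquired", inside a relative clause.
The relative pronoun is "who" (word 11); it is bound by the head noun immediately before it.
Its filler is the head noun "nurse", at word 10.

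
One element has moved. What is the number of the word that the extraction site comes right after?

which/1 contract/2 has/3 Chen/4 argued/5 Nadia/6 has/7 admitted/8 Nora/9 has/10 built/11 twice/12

11

The displaced element is "which contract" (word 2).
It is linked across 2 clause boundaries (Ø → Ø).
It functions as the direct object of "built", so the gap sits immediately after word 11 ("built").
Base order: Chen has argued Nadia has admitted Nora has built which contract twice.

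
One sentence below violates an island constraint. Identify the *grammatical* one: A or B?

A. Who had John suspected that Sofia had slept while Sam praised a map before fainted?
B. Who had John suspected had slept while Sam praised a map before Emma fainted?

In A, the wh-phrase is extracted from inside an adjunct island (introduced by "while"), which blocks movement.
In B, the extraction path crosses only that-complement boundaries, which are transparent.
So B is grammatical.

B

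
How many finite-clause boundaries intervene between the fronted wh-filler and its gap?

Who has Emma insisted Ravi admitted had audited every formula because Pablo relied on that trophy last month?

"who" is extracted from the subject of "audited".
Boundaries crossed, outermost first: [Ø], [Ø] — 2 in total.

2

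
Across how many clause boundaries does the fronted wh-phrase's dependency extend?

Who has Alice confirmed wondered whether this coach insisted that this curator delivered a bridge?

"who" is extracted from the subject of "wondered".
Boundaries crossed, outermost first: [Ø] — 1 in total.

1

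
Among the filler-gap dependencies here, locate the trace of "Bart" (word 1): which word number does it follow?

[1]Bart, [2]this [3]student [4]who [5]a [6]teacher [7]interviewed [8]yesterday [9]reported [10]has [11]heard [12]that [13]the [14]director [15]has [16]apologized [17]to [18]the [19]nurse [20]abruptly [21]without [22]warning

9

The displaced element is "Bart" (word 1).
It is linked across 1 clause boundary (Ø).
It functions as the subject of "heard", so the gap sits immediately after word 9 ("reported").
Base order: This student who a teacher interviewed yesterday reported Bart has heard that the director has apologized to the nurse abruptly without warning.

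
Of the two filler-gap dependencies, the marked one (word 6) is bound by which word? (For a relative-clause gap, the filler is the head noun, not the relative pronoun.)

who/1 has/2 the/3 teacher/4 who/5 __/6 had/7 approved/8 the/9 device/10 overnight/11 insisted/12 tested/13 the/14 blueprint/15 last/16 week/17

4

The marked gap is inside the relative clause, the subject of "approved".
Its filler is the head noun "teacher" (via "who"), at word 4.
(The other dependency links word 1 to a gap after word 12.)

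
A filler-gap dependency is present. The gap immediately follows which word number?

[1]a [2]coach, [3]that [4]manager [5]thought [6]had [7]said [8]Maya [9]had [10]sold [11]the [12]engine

The displaced element is "a coach" (word 2).
It is linked across 1 clause boundary (Ø).
It functions as the subject of "said", so the gap sits immediately after word 5 ("thought").
Base order: That manager thought that a coach had said Maya had sold the engine.

5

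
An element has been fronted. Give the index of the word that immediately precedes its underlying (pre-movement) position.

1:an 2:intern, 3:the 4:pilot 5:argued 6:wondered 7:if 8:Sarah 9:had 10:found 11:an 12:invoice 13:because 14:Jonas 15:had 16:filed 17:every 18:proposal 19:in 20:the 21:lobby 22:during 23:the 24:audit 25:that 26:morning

5

The displaced element is "an intern" (word 2).
It is linked across 1 clause boundary (Ø).
It functions as the subject of "wondered", so the gap sits immediately after word 5 ("argued").
Base order: The pilot argued that an intern wondered if Sarah had found an invoice because Jonas had filed every proposal in the lobby during the audit that morning.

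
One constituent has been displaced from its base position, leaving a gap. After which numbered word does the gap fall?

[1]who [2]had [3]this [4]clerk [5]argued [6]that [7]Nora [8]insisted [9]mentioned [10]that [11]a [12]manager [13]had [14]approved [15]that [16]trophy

8

The displaced element is "who" (word 1).
It is linked across 2 clause boundaries (that → Ø).
It functions as the subject of "mentioned", so the gap sits immediately after word 8 ("insisted").
Base order: This clerk had argued that Nora insisted that who mentioned that a manager had approved that trophy.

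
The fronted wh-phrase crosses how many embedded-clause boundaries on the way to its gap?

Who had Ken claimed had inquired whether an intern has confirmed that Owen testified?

"who" is extracted from the subject of "inquired".
Boundaries crossed, outermost first: [Ø] — 1 in total.

1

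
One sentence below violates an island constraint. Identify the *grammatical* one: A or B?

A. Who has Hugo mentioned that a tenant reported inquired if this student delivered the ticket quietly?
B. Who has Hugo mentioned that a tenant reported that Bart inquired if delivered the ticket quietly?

A

In B, the wh-phrase is extracted from inside a wh-island (introduced by "if"), which blocks movement.
In A, the extraction path crosses only that-complement boundaries, which are transparent.
So A is grammatical.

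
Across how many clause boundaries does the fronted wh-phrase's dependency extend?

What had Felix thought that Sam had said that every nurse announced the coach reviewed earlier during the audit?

3

"what" is extracted from the object of "reviewed".
Boundaries crossed, outermost first: [that], [that], [Ø] — 3 in total.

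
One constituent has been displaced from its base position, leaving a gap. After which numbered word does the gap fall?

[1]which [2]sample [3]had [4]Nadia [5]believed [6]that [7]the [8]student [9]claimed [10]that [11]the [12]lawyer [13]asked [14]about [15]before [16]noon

14

The displaced element is "which sample" (word 2).
It is linked across 2 clause boundaries (that → that).
It functions as the object of the preposition "about" of "asked", so the gap sits immediately after word 14 ("about").
Base order: Nadia had believed that the student claimed that the lawyer asked about which sample before noon.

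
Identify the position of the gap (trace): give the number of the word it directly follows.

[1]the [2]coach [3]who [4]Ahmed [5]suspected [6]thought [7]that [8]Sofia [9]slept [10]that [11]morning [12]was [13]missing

5

The displaced element is "the coach" (word 2).
It is linked across 1 clause boundary (Ø).
It functions as the subject of "thought", so the gap sits immediately after word 5 ("suspected").
Base order: Ahmed suspected that the coach thought that Sofia slept that morning.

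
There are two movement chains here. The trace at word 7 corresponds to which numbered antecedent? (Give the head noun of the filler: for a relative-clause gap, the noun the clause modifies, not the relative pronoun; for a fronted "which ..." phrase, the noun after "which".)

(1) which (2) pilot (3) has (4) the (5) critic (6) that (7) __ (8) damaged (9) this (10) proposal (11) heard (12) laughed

The marked gap is inside the relative clause, the subject of "damaged".
Its filler is the head noun "critic" (via "that"), at word 5.
(The other dependency links word 2 to a gap after word 11.)

5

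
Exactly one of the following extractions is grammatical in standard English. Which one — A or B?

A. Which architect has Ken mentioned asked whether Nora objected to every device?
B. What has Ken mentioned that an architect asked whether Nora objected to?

A

In B, the wh-phrase is extracted from inside a wh-island (introduced by "whether"), which blocks movement.
In A, the extraction path crosses only that-complement boundaries, which are transparent.
So A is grammatical.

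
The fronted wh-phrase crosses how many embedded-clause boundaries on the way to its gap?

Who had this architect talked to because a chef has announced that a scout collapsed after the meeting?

"who" originates inside the matrix clause — no clause boundary is crossed.

0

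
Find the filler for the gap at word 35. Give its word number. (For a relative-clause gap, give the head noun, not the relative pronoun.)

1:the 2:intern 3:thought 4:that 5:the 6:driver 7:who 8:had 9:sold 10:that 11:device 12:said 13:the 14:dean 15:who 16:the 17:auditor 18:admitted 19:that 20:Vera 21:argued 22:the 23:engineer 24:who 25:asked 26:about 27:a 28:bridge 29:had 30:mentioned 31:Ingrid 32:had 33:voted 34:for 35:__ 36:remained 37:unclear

14

The gap at 35 is the prepositional object of "voted", inside a relative clause.
The relative pronoun is "who" (word 15); it is bound by the head noun immediately before it.
Its filler is the head noun "dean", at word 14.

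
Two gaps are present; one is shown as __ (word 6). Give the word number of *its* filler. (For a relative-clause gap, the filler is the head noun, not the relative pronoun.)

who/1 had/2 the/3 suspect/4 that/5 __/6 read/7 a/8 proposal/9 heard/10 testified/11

4

The marked gap is inside the relative clause, the subject of "read".
Its filler is the head noun "suspect" (via "that"), at word 4.
(The other dependency links word 1 to a gap after word 10.)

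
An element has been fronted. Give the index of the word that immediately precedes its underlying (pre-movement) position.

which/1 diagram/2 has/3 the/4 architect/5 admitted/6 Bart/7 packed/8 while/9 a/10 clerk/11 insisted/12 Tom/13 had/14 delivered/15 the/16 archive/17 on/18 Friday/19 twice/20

The displaced element is "which diagram" (word 2).
It is linked across 1 clause boundary (Ø).
It functions as the direct object of "packed", so the gap sits immediately after word 8 ("packed").
Base order: The architect has admitted Bart packed which diagram while a clerk insisted Tom had delivered the archive on Friday twice.

8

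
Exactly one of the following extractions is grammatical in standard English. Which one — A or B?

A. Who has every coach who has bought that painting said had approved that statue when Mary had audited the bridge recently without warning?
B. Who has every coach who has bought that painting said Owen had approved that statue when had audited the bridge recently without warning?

A

In B, the wh-phrase is extracted from inside an adjunct island (introduced by "when"), which blocks movement.
In A, the extraction path crosses only that-complement boundaries, which are transparent.
So A is grammatical.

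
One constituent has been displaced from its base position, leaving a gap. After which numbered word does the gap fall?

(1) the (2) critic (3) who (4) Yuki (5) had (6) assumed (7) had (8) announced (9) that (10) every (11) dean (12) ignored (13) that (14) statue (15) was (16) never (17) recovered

The displaced element is "the critic" (word 2).
It is linked across 1 clause boundary (Ø).
It functions as the subject of "announced", so the gap sits immediately after word 6 ("assumed").
Base order: Yuki had assumed that the critic had announced that every dean ignored that statue.

6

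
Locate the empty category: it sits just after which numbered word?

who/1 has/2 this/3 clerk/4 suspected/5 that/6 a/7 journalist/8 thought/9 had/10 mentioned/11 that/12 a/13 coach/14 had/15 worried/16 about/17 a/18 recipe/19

The displaced element is "who" (word 1).
It is linked across 2 clause boundaries (that → Ø).
It functions as the subject of "mentioned", so the gap sits immediately after word 9 ("thought").
Base order: This clerk has suspected that a journalist thought that who had mentioned that a coach had worried about a recipe.

9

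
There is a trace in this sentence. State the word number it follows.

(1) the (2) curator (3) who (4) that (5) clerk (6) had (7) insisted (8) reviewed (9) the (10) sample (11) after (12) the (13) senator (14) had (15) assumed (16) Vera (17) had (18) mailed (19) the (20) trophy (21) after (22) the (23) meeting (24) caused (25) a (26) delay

7

The displaced element is "the curator" (word 2).
It is linked across 1 clause boundary (Ø).
It functions as the subject of "reviewed", so the gap sits immediately after word 7 ("insisted").
Base order: That clerk had insisted the curator reviewed the sample after the senator had assumed Vera had mailed the trophy after the meeting.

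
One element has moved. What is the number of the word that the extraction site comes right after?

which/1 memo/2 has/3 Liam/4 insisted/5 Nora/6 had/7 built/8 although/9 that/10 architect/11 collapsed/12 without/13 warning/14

8

The displaced element is "which memo" (word 2).
It is linked across 1 clause boundary (Ø).
It functions as the direct object of "built", so the gap sits immediately after word 8 ("built").
Base order: Liam has insisted Nora had built which memo although that architect collapsed without warning.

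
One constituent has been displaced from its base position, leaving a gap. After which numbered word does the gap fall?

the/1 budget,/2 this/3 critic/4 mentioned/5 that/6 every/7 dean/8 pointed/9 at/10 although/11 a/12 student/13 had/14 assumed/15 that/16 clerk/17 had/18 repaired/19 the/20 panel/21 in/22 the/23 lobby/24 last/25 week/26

The displaced element is "the budget" (word 2).
It is linked across 1 clause boundary (that).
It functions as the object of the preposition "at" of "pointed", so the gap sits immediately after word 10 ("at").
Base order: This critic mentioned that every dean pointed at the budget although a student had assumed that clerk had repaired the panel in the lobby last week.

10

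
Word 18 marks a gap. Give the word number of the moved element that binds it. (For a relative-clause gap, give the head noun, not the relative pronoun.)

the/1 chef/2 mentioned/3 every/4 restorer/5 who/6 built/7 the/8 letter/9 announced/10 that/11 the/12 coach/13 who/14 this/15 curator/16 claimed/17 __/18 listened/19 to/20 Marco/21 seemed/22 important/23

The gap at 18 is the subject of "listened", inside a relative clause.
The relative pronoun is "who" (word 14); it is bound by the head noun immediately before it.
Its filler is the head noun "coach", at word 13.

13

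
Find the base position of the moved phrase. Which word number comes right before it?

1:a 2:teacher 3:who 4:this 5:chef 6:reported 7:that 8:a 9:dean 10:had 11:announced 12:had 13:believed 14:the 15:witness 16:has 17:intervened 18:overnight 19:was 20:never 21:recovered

11

The displaced element is "a teacher" (word 2).
It is linked across 2 clause boundaries (that → Ø).
It functions as the subject of "believed", so the gap sits immediately after word 11 ("announced").
Base order: This chef reported that a dean had announced that a teacher had believed the witness has intervened overnight.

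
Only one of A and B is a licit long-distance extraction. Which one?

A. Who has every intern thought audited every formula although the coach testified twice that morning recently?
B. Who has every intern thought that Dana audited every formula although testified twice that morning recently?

In B, the wh-phrase is extracted from inside an adjunct island (introduced by "although"), which blocks movement.
In A, the extraction path crosses only that-complement boundaries, which are transparent.
So A is grammatical.

A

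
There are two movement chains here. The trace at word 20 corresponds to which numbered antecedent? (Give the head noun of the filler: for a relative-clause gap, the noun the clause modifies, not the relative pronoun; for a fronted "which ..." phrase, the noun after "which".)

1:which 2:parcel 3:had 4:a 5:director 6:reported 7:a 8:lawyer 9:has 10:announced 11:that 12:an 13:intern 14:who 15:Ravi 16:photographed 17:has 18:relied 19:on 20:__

2

The marked gap is the object of the preposition "on" of "relied".
Its filler is the fronted wh-phrase "which parcel", at word 2.
(The other dependency links word 13 to a gap after word 16.)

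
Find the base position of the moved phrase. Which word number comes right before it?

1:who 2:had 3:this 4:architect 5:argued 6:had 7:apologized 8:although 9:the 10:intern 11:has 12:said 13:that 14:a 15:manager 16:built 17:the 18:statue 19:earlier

5

The displaced element is "who" (word 1).
It is linked across 1 clause boundary (Ø).
It functions as the subject of "apologized", so the gap sits immediately after word 5 ("argued").
Base order: This architect had argued that who had apologized although the intern has said that a manager built the statue earlier.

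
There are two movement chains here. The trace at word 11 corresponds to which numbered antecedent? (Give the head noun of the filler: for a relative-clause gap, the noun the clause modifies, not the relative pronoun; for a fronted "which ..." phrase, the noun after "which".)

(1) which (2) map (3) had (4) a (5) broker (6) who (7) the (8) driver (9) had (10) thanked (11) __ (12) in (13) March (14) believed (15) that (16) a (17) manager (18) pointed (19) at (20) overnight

5

The marked gap is inside the relative clause, the direct object of "thanked".
Its filler is the head noun "broker" (via "who"), at word 5.
(The other dependency links word 2 to a gap after word 19.)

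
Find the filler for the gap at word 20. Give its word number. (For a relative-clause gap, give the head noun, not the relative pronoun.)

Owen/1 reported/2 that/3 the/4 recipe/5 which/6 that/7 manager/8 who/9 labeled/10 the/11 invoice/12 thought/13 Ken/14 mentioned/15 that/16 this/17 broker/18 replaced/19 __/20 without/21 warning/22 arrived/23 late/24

5

The gap at 20 is the object of "replaced", inside a relative clause.
The relative pronoun is "which" (word 6); it is bound by the head noun immediately before it.
Its filler is the head noun "recipe", at word 5.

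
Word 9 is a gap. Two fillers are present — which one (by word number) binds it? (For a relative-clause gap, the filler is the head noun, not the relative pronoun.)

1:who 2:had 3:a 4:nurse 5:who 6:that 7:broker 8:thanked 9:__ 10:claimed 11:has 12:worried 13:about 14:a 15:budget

4

The marked gap is inside the relative clause, the direct object of "thanked".
Its filler is the head noun "nurse" (via "who"), at word 4.
(The other dependency links word 1 to a gap after word 10.)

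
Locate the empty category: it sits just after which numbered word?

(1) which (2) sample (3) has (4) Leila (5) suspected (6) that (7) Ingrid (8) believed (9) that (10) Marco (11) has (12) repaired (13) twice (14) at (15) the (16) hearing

The displaced element is "which sample" (word 2).
It is linked across 2 clause boundaries (that → that).
It functions as the direct object of "repaired", so the gap sits immediately after word 12 ("repaired").
Base order: Leila has suspected that Ingrid believed that Marco has repaired which sample twice at the hearing.

12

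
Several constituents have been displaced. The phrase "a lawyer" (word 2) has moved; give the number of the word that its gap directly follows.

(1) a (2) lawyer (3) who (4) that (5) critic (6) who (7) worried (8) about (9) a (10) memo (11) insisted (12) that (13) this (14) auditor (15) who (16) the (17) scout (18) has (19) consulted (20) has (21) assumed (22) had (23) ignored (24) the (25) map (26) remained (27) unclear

21

The displaced element is "a lawyer" (word 2).
It is linked across 2 clause boundaries (that → Ø).
It functions as the subject of "ignored", so the gap sits immediately after word 21 ("assumed").
Base order: That critic who worried about a memo insisted that this auditor who the scout has consulted has assumed a lawyer had ignored the map.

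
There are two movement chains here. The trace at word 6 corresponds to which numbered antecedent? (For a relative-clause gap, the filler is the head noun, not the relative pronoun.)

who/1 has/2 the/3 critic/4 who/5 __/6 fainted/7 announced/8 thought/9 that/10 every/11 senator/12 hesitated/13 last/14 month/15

4

The marked gap is inside the relative clause, the subject of "fainted".
Its filler is the head noun "critic" (via "who"), at word 4.
(The other dependency links word 1 to a gap after word 8.)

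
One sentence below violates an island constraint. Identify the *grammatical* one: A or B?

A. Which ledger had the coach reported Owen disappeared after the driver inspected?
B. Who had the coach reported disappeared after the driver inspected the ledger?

In A, the wh-phrase is extracted from inside an adjunct island (introduced by "after"), which blocks movement.
In B, the extraction path crosses only that-complement boundaries, which are transparent.
So B is grammatical.

B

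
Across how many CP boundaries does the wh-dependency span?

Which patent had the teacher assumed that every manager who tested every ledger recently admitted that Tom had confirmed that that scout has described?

3

"which patent" is extracted from the object of "described".
Boundaries crossed, outermost first: [that], [that], [that] — 3 in total.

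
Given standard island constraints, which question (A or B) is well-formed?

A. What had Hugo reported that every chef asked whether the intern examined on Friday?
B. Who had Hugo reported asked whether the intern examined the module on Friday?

In A, the wh-phrase is extracted from inside a wh-island (introduced by "whether"), which blocks movement.
In B, the extraction path crosses only that-complement boundaries, which are transparent.
So B is grammatical.

B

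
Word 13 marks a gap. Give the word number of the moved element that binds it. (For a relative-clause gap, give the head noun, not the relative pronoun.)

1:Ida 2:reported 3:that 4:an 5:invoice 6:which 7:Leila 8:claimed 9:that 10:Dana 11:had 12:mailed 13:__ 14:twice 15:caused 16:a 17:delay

5

The gap at 13 is the object of "mailed", inside a relative clause.
The relative pronoun is "which" (word 6); it is bound by the head noun immediately before it.
Its filler is the head noun "invoice", at word 5.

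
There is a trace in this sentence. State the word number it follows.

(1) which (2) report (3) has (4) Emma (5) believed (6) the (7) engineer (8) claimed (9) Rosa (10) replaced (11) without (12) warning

10

The displaced element is "which report" (word 2).
It is linked across 2 clause boundaries (Ø → Ø).
It functions as the direct object of "replaced", so the gap sits immediately after word 10 ("replaced").
Base order: Emma has believed the engineer claimed Rosa replaced which report without warning.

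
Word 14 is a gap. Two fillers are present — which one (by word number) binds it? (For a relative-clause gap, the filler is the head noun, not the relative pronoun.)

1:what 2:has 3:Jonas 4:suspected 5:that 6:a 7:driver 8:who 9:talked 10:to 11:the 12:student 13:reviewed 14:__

1

The marked gap is the direct object of "reviewed".
Its filler is the fronted wh-phrase "what", at word 1.
(The other dependency links word 7 to a gap after word 8.)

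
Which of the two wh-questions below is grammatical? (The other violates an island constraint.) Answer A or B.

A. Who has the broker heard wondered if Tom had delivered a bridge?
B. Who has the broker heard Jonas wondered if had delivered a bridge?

A

In B, the wh-phrase is extracted from inside a wh-island (introduced by "if"), which blocks movement.
In A, the extraction path crosses only that-complement boundaries, which are transparent.
So A is grammatical.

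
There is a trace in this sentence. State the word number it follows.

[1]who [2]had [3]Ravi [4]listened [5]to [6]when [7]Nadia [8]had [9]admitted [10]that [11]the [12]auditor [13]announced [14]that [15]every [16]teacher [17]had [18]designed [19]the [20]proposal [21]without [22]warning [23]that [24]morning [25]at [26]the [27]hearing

The displaced element is "who" (word 1).
It functions as the object of the preposition "to" of "listened", so the gap sits immediately after word 5 ("to").
Base order: Ravi had listened to who when Nadia had admitted that the auditor announced that every teacher had designed the proposal without warning that morning at the hearing.

5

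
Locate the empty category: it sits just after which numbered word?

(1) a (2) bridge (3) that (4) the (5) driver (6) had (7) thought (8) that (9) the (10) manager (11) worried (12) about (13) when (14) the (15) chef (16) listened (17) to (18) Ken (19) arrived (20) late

The displaced element is "a bridge" (word 2).
It is linked across 1 clause boundary (that).
It functions as the object of the preposition "about" of "worried", so the gap sits immediately after word 12 ("about").
Base order: The driver had thought that the manager worried about a bridge when the chef listened to Ken.

12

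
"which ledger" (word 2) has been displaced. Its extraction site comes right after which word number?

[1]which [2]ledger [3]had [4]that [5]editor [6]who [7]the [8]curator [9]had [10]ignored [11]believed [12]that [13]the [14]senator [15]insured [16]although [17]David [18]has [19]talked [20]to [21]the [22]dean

The displaced element is "which ledger" (word 2).
It is linked across 1 clause boundary (that).
It functions as the direct object of "insured", so the gap sits immediately after word 15 ("insured").
Base order: That editor who the curator had ignored had believed that the senator insured which ledger although David has talked to the dean.

15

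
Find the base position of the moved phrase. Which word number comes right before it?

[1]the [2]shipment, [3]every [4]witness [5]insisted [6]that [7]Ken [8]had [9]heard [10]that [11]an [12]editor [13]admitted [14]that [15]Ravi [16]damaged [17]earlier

The displaced element is "the shipment" (word 2).
It is linked across 3 clause boundaries (that → that → that).
It functions as the direct object of "damaged", so the gap sits immediately after word 16 ("damaged").
Base order: Every witness insisted that Ken had heard that an editor admitted that Ravi damaged the shipment earlier.

16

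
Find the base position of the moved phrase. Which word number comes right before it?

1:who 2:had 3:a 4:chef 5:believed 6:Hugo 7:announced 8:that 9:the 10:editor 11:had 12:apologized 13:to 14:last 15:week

13

The displaced element is "who" (word 1).
It is linked across 2 clause boundaries (Ø → that).
It functions as the object of the preposition "to" of "apologized", so the gap sits immediately after word 13 ("to").
Base order: A chef had believed Hugo announced that the editor had apologized to who last week.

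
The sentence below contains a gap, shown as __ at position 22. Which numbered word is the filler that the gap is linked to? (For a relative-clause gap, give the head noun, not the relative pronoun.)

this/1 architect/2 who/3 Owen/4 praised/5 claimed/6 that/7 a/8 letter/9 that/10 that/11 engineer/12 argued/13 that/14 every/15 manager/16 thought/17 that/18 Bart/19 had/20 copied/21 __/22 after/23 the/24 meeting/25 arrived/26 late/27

The gap at 22 is the object of "copied", inside a relative clause.
The relative pronoun is "that" (word 10); it is bound by the head noun immediately before it.
Its filler is the head noun "letter", at word 9.

9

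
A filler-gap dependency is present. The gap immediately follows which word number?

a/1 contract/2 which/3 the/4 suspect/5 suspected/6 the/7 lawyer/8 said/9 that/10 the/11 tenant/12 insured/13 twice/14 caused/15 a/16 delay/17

13

The displaced element is "a contract" (word 2).
It is linked across 2 clause boundaries (Ø → that).
It functions as the direct object of "insured", so the gap sits immediately after word 13 ("insured").
Base order: The suspect suspected the lawyer said that the tenant insured a contract twice.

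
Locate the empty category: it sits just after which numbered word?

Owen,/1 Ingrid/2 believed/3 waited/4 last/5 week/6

3

The displaced element is "Owen" (word 1).
It is linked across 1 clause boundary (Ø).
It functions as the subject of "waited", so the gap sits immediately after word 3 ("believed").
Base order: Ingrid believed that Owen waited last week.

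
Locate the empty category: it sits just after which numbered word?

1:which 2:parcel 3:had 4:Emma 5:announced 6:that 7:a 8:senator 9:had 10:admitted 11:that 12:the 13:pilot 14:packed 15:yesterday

14

The displaced element is "which parcel" (word 2).
It is linked across 2 clause boundaries (that → that).
It functions as the direct object of "packed", so the gap sits immediately after word 14 ("packed").
Base order: Emma had announced that a senator had admitted that the pilot packed which parcel yesterday.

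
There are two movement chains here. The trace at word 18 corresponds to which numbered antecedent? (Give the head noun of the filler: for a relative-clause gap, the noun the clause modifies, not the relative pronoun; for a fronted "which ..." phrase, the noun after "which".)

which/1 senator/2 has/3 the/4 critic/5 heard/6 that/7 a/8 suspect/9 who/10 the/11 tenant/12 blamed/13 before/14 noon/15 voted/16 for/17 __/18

2

The marked gap is the object of the preposition "for" of "voted".
Its filler is the fronted wh-phrase "which senator", at word 2.
(The other dependency links word 9 to a gap after word 13.)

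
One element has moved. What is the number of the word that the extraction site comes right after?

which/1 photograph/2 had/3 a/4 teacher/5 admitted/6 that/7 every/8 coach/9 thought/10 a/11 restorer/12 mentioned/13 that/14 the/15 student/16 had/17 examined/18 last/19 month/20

The displaced element is "which photograph" (word 2).
It is linked across 3 clause boundaries (that → Ø → that).
It functions as the direct object of "examined", so the gap sits immediately after word 18 ("examined").
Base order: A teacher had admitted that every coach thought a restorer mentioned that the student had examined which photograph last month.

18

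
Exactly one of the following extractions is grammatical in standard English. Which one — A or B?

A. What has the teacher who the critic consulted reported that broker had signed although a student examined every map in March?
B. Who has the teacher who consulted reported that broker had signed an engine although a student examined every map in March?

A

In B, the wh-phrase is extracted from inside a complex-NP island (relative clause) (introduced by "who"), which blocks movement.
In A, the extraction path crosses only that-complement boundaries, which are transparent.
So A is grammatical.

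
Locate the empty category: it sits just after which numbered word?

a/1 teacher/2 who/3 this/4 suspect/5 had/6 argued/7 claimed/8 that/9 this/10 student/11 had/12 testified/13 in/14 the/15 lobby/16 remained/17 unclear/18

7

The displaced element is "a teacher" (word 2).
It is linked across 1 clause boundary (Ø).
It functions as the subject of "claimed", so the gap sits immediately after word 7 ("argued").
Base order: This suspect had argued that a teacher claimed that this student had testified in the lobby.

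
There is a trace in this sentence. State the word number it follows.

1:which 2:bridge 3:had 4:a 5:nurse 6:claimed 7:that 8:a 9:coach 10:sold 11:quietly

The displaced element is "which bridge" (word 2).
It is linked across 1 clause boundary (that).
It functions as the direct object of "sold", so the gap sits immediately after word 10 ("sold").
Base order: A nurse had claimed that a coach sold which bridge quietly.

10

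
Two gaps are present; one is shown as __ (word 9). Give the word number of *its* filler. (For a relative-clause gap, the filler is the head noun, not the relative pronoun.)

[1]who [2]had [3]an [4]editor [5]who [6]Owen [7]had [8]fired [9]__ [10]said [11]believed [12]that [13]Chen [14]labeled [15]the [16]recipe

The marked gap is inside the relative clause, the direct object of "fired".
Its filler is the head noun "editor" (via "who"), at word 4.
(The other dependency links word 1 to a gap after word 10.)

4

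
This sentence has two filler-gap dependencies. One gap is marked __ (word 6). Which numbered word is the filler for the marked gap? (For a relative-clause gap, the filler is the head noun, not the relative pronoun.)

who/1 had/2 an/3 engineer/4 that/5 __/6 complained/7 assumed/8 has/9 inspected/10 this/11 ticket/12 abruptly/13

The marked gap is inside the relative clause, the subject of "complained".
Its filler is the head noun "engineer" (via "that"), at word 4.
(The other dependency links word 1 to a gap after word 8.)

4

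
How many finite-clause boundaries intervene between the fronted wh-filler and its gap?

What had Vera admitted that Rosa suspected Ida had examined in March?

"what" is extracted from the object of "examined".
Boundaries crossed, outermost first: [that], [Ø] — 2 in total.

2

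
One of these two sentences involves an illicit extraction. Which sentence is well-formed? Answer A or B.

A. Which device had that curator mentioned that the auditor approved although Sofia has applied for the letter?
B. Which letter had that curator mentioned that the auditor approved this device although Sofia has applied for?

In B, the wh-phrase is extracted from inside an adjunct island (introduced by "although"), which blocks movement.
In A, the extraction path crosses only that-complement boundaries, which are transparent.
So A is grammatical.

A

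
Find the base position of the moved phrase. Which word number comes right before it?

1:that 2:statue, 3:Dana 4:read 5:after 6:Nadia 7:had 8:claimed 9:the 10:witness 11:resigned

The displaced element is "that statue" (word 2).
It functions as the direct object of "read", so the gap sits immediately after word 4 ("read").
Base order: Dana read that statue after Nadia had claimed the witness resigned.

4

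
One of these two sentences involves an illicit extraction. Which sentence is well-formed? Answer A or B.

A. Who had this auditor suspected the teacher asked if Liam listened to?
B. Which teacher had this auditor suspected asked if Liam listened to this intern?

B

In A, the wh-phrase is extracted from inside a wh-island (introduced by "if"), which blocks movement.
In B, the extraction path crosses only that-complement boundaries, which are transparent.
So B is grammatical.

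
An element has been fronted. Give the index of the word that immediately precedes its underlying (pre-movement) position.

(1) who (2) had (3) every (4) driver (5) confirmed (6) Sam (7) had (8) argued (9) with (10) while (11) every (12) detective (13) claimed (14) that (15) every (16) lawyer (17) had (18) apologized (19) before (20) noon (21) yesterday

The displaced element is "who" (word 1).
It is linked across 1 clause boundary (Ø).
It functions as the object of the preposition "with" of "argued", so the gap sits immediately after word 9 ("with").
Base order: Every driver had confirmed Sam had argued with who while every detective claimed that every lawyer had apologized before noon yesterday.

9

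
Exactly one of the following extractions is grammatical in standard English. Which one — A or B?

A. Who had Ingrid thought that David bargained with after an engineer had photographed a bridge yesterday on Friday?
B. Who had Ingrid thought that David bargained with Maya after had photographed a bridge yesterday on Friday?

In B, the wh-phrase is extracted from inside an adjunct island (introduced by "after"), which blocks movement.
In A, the extraction path crosses only that-complement boundaries, which are transparent.
So A is grammatical.

A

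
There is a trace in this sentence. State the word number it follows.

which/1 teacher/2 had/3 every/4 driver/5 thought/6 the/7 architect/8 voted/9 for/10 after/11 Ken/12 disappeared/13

The displaced element is "which teacher" (word 2).
It is linked across 1 clause boundary (Ø).
It functions as the object of the preposition "for" of "voted", so the gap sits immediately after word 10 ("for").
Base order: Every driver had thought the architect voted for which teacher after Ken disappeared.

10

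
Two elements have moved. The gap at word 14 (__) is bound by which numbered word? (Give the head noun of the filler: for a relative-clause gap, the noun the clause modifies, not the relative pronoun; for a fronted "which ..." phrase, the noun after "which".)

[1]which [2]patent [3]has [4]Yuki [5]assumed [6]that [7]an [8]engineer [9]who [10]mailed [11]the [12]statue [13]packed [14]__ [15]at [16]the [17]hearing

The marked gap is the direct object of "packed".
Its filler is the fronted wh-phrase "which patent", at word 2.
(The other dependency links word 8 to a gap after word 9.)

2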